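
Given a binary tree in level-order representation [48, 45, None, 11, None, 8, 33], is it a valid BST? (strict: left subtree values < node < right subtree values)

Level-order array: [48, 45, None, 11, None, 8, 33]
Validate using subtree bounds (lo, hi): at each node, require lo < value < hi,
then recurse left with hi=value and right with lo=value.
Preorder trace (stopping at first violation):
  at node 48 with bounds (-inf, +inf): OK
  at node 45 with bounds (-inf, 48): OK
  at node 11 with bounds (-inf, 45): OK
  at node 8 with bounds (-inf, 11): OK
  at node 33 with bounds (11, 45): OK
No violation found at any node.
Result: Valid BST


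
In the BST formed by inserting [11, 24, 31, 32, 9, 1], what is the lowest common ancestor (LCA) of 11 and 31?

Tree insertion order: [11, 24, 31, 32, 9, 1]
Tree (level-order array): [11, 9, 24, 1, None, None, 31, None, None, None, 32]
In a BST, the LCA of p=11, q=31 is the first node v on the
root-to-leaf path with p <= v <= q (go left if both < v, right if both > v).
Walk from root:
  at 11: 11 <= 11 <= 31, this is the LCA
LCA = 11


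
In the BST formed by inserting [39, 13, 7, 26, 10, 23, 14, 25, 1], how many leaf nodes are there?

Tree built from: [39, 13, 7, 26, 10, 23, 14, 25, 1]
Tree (level-order array): [39, 13, None, 7, 26, 1, 10, 23, None, None, None, None, None, 14, 25]
Rule: A leaf has 0 children.
Per-node child counts:
  node 39: 1 child(ren)
  node 13: 2 child(ren)
  node 7: 2 child(ren)
  node 1: 0 child(ren)
  node 10: 0 child(ren)
  node 26: 1 child(ren)
  node 23: 2 child(ren)
  node 14: 0 child(ren)
  node 25: 0 child(ren)
Matching nodes: [1, 10, 14, 25]
Count of leaf nodes: 4


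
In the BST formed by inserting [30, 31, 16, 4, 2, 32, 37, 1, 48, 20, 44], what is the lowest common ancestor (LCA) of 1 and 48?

Tree insertion order: [30, 31, 16, 4, 2, 32, 37, 1, 48, 20, 44]
Tree (level-order array): [30, 16, 31, 4, 20, None, 32, 2, None, None, None, None, 37, 1, None, None, 48, None, None, 44]
In a BST, the LCA of p=1, q=48 is the first node v on the
root-to-leaf path with p <= v <= q (go left if both < v, right if both > v).
Walk from root:
  at 30: 1 <= 30 <= 48, this is the LCA
LCA = 30


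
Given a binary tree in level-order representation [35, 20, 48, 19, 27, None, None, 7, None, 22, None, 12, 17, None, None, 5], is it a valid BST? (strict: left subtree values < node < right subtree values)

Level-order array: [35, 20, 48, 19, 27, None, None, 7, None, 22, None, 12, 17, None, None, 5]
Validate using subtree bounds (lo, hi): at each node, require lo < value < hi,
then recurse left with hi=value and right with lo=value.
Preorder trace (stopping at first violation):
  at node 35 with bounds (-inf, +inf): OK
  at node 20 with bounds (-inf, 35): OK
  at node 19 with bounds (-inf, 20): OK
  at node 7 with bounds (-inf, 19): OK
  at node 12 with bounds (-inf, 7): VIOLATION
Node 12 violates its bound: not (-inf < 12 < 7).
Result: Not a valid BST


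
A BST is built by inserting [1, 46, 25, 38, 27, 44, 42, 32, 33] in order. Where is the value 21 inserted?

Starting tree (level order): [1, None, 46, 25, None, None, 38, 27, 44, None, 32, 42, None, None, 33]
Insertion path: 1 -> 46 -> 25
Result: insert 21 as left child of 25
Final tree (level order): [1, None, 46, 25, None, 21, 38, None, None, 27, 44, None, 32, 42, None, None, 33]


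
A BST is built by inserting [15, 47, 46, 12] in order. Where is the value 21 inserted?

Starting tree (level order): [15, 12, 47, None, None, 46]
Insertion path: 15 -> 47 -> 46
Result: insert 21 as left child of 46
Final tree (level order): [15, 12, 47, None, None, 46, None, 21]


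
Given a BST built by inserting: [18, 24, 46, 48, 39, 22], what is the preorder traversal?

Tree insertion order: [18, 24, 46, 48, 39, 22]
Tree (level-order array): [18, None, 24, 22, 46, None, None, 39, 48]
Preorder traversal: [18, 24, 22, 46, 39, 48]


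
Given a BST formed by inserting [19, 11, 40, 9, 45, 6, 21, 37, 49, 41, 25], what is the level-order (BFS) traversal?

Tree insertion order: [19, 11, 40, 9, 45, 6, 21, 37, 49, 41, 25]
Tree (level-order array): [19, 11, 40, 9, None, 21, 45, 6, None, None, 37, 41, 49, None, None, 25]
BFS from the root, enqueuing left then right child of each popped node:
  queue [19] -> pop 19, enqueue [11, 40], visited so far: [19]
  queue [11, 40] -> pop 11, enqueue [9], visited so far: [19, 11]
  queue [40, 9] -> pop 40, enqueue [21, 45], visited so far: [19, 11, 40]
  queue [9, 21, 45] -> pop 9, enqueue [6], visited so far: [19, 11, 40, 9]
  queue [21, 45, 6] -> pop 21, enqueue [37], visited so far: [19, 11, 40, 9, 21]
  queue [45, 6, 37] -> pop 45, enqueue [41, 49], visited so far: [19, 11, 40, 9, 21, 45]
  queue [6, 37, 41, 49] -> pop 6, enqueue [none], visited so far: [19, 11, 40, 9, 21, 45, 6]
  queue [37, 41, 49] -> pop 37, enqueue [25], visited so far: [19, 11, 40, 9, 21, 45, 6, 37]
  queue [41, 49, 25] -> pop 41, enqueue [none], visited so far: [19, 11, 40, 9, 21, 45, 6, 37, 41]
  queue [49, 25] -> pop 49, enqueue [none], visited so far: [19, 11, 40, 9, 21, 45, 6, 37, 41, 49]
  queue [25] -> pop 25, enqueue [none], visited so far: [19, 11, 40, 9, 21, 45, 6, 37, 41, 49, 25]
Result: [19, 11, 40, 9, 21, 45, 6, 37, 41, 49, 25]


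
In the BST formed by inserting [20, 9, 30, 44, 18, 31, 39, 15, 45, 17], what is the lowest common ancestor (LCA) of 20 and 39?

Tree insertion order: [20, 9, 30, 44, 18, 31, 39, 15, 45, 17]
Tree (level-order array): [20, 9, 30, None, 18, None, 44, 15, None, 31, 45, None, 17, None, 39]
In a BST, the LCA of p=20, q=39 is the first node v on the
root-to-leaf path with p <= v <= q (go left if both < v, right if both > v).
Walk from root:
  at 20: 20 <= 20 <= 39, this is the LCA
LCA = 20


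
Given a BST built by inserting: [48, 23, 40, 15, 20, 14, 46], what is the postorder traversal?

Tree insertion order: [48, 23, 40, 15, 20, 14, 46]
Tree (level-order array): [48, 23, None, 15, 40, 14, 20, None, 46]
Postorder traversal: [14, 20, 15, 46, 40, 23, 48]


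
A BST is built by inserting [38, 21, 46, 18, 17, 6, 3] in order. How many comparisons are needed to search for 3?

Search path for 3: 38 -> 21 -> 18 -> 17 -> 6 -> 3
Found: True
Comparisons: 6


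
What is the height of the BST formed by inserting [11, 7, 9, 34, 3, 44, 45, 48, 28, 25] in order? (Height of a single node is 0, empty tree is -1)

Insertion order: [11, 7, 9, 34, 3, 44, 45, 48, 28, 25]
Tree (level-order array): [11, 7, 34, 3, 9, 28, 44, None, None, None, None, 25, None, None, 45, None, None, None, 48]
Compute height bottom-up (empty subtree = -1):
  height(3) = 1 + max(-1, -1) = 0
  height(9) = 1 + max(-1, -1) = 0
  height(7) = 1 + max(0, 0) = 1
  height(25) = 1 + max(-1, -1) = 0
  height(28) = 1 + max(0, -1) = 1
  height(48) = 1 + max(-1, -1) = 0
  height(45) = 1 + max(-1, 0) = 1
  height(44) = 1 + max(-1, 1) = 2
  height(34) = 1 + max(1, 2) = 3
  height(11) = 1 + max(1, 3) = 4
Height = 4


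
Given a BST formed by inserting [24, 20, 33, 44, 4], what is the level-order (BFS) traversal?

Tree insertion order: [24, 20, 33, 44, 4]
Tree (level-order array): [24, 20, 33, 4, None, None, 44]
BFS from the root, enqueuing left then right child of each popped node:
  queue [24] -> pop 24, enqueue [20, 33], visited so far: [24]
  queue [20, 33] -> pop 20, enqueue [4], visited so far: [24, 20]
  queue [33, 4] -> pop 33, enqueue [44], visited so far: [24, 20, 33]
  queue [4, 44] -> pop 4, enqueue [none], visited so far: [24, 20, 33, 4]
  queue [44] -> pop 44, enqueue [none], visited so far: [24, 20, 33, 4, 44]
Result: [24, 20, 33, 4, 44]


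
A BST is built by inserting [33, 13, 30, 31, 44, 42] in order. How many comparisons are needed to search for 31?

Search path for 31: 33 -> 13 -> 30 -> 31
Found: True
Comparisons: 4


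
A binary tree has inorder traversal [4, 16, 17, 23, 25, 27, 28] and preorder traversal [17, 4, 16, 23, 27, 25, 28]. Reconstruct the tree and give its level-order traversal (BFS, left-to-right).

Inorder:  [4, 16, 17, 23, 25, 27, 28]
Preorder: [17, 4, 16, 23, 27, 25, 28]
Algorithm: preorder visits root first, so consume preorder in order;
for each root, split the current inorder slice at that value into
left-subtree inorder and right-subtree inorder, then recurse.
Recursive splits:
  root=17; inorder splits into left=[4, 16], right=[23, 25, 27, 28]
  root=4; inorder splits into left=[], right=[16]
  root=16; inorder splits into left=[], right=[]
  root=23; inorder splits into left=[], right=[25, 27, 28]
  root=27; inorder splits into left=[25], right=[28]
  root=25; inorder splits into left=[], right=[]
  root=28; inorder splits into left=[], right=[]
Reconstructed level-order: [17, 4, 23, 16, 27, 25, 28]


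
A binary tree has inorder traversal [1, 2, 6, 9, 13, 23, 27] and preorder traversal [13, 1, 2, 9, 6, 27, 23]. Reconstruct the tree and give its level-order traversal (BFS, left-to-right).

Inorder:  [1, 2, 6, 9, 13, 23, 27]
Preorder: [13, 1, 2, 9, 6, 27, 23]
Algorithm: preorder visits root first, so consume preorder in order;
for each root, split the current inorder slice at that value into
left-subtree inorder and right-subtree inorder, then recurse.
Recursive splits:
  root=13; inorder splits into left=[1, 2, 6, 9], right=[23, 27]
  root=1; inorder splits into left=[], right=[2, 6, 9]
  root=2; inorder splits into left=[], right=[6, 9]
  root=9; inorder splits into left=[6], right=[]
  root=6; inorder splits into left=[], right=[]
  root=27; inorder splits into left=[23], right=[]
  root=23; inorder splits into left=[], right=[]
Reconstructed level-order: [13, 1, 27, 2, 23, 9, 6]


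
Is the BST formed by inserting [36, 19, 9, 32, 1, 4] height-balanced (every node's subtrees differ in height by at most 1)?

Tree (level-order array): [36, 19, None, 9, 32, 1, None, None, None, None, 4]
Definition: a tree is height-balanced if, at every node, |h(left) - h(right)| <= 1 (empty subtree has height -1).
Bottom-up per-node check:
  node 4: h_left=-1, h_right=-1, diff=0 [OK], height=0
  node 1: h_left=-1, h_right=0, diff=1 [OK], height=1
  node 9: h_left=1, h_right=-1, diff=2 [FAIL (|1--1|=2 > 1)], height=2
  node 32: h_left=-1, h_right=-1, diff=0 [OK], height=0
  node 19: h_left=2, h_right=0, diff=2 [FAIL (|2-0|=2 > 1)], height=3
  node 36: h_left=3, h_right=-1, diff=4 [FAIL (|3--1|=4 > 1)], height=4
Node 9 violates the condition: |1 - -1| = 2 > 1.
Result: Not balanced


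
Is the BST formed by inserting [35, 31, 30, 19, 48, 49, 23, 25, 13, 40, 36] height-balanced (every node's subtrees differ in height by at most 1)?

Tree (level-order array): [35, 31, 48, 30, None, 40, 49, 19, None, 36, None, None, None, 13, 23, None, None, None, None, None, 25]
Definition: a tree is height-balanced if, at every node, |h(left) - h(right)| <= 1 (empty subtree has height -1).
Bottom-up per-node check:
  node 13: h_left=-1, h_right=-1, diff=0 [OK], height=0
  node 25: h_left=-1, h_right=-1, diff=0 [OK], height=0
  node 23: h_left=-1, h_right=0, diff=1 [OK], height=1
  node 19: h_left=0, h_right=1, diff=1 [OK], height=2
  node 30: h_left=2, h_right=-1, diff=3 [FAIL (|2--1|=3 > 1)], height=3
  node 31: h_left=3, h_right=-1, diff=4 [FAIL (|3--1|=4 > 1)], height=4
  node 36: h_left=-1, h_right=-1, diff=0 [OK], height=0
  node 40: h_left=0, h_right=-1, diff=1 [OK], height=1
  node 49: h_left=-1, h_right=-1, diff=0 [OK], height=0
  node 48: h_left=1, h_right=0, diff=1 [OK], height=2
  node 35: h_left=4, h_right=2, diff=2 [FAIL (|4-2|=2 > 1)], height=5
Node 30 violates the condition: |2 - -1| = 3 > 1.
Result: Not balanced


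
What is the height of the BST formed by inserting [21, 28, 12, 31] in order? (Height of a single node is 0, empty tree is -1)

Insertion order: [21, 28, 12, 31]
Tree (level-order array): [21, 12, 28, None, None, None, 31]
Compute height bottom-up (empty subtree = -1):
  height(12) = 1 + max(-1, -1) = 0
  height(31) = 1 + max(-1, -1) = 0
  height(28) = 1 + max(-1, 0) = 1
  height(21) = 1 + max(0, 1) = 2
Height = 2


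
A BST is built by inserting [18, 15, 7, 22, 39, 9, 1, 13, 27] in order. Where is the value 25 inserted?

Starting tree (level order): [18, 15, 22, 7, None, None, 39, 1, 9, 27, None, None, None, None, 13]
Insertion path: 18 -> 22 -> 39 -> 27
Result: insert 25 as left child of 27
Final tree (level order): [18, 15, 22, 7, None, None, 39, 1, 9, 27, None, None, None, None, 13, 25]


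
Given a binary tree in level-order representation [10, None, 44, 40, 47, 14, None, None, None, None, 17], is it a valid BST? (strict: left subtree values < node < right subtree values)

Level-order array: [10, None, 44, 40, 47, 14, None, None, None, None, 17]
Validate using subtree bounds (lo, hi): at each node, require lo < value < hi,
then recurse left with hi=value and right with lo=value.
Preorder trace (stopping at first violation):
  at node 10 with bounds (-inf, +inf): OK
  at node 44 with bounds (10, +inf): OK
  at node 40 with bounds (10, 44): OK
  at node 14 with bounds (10, 40): OK
  at node 17 with bounds (14, 40): OK
  at node 47 with bounds (44, +inf): OK
No violation found at any node.
Result: Valid BST


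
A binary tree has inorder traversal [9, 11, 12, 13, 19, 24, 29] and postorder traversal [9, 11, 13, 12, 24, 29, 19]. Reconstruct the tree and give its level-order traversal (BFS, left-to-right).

Inorder:   [9, 11, 12, 13, 19, 24, 29]
Postorder: [9, 11, 13, 12, 24, 29, 19]
Algorithm: postorder visits root last, so walk postorder right-to-left;
each value is the root of the current inorder slice — split it at that
value, recurse on the right subtree first, then the left.
Recursive splits:
  root=19; inorder splits into left=[9, 11, 12, 13], right=[24, 29]
  root=29; inorder splits into left=[24], right=[]
  root=24; inorder splits into left=[], right=[]
  root=12; inorder splits into left=[9, 11], right=[13]
  root=13; inorder splits into left=[], right=[]
  root=11; inorder splits into left=[9], right=[]
  root=9; inorder splits into left=[], right=[]
Reconstructed level-order: [19, 12, 29, 11, 13, 24, 9]


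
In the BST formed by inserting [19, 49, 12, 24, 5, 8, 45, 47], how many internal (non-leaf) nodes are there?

Tree built from: [19, 49, 12, 24, 5, 8, 45, 47]
Tree (level-order array): [19, 12, 49, 5, None, 24, None, None, 8, None, 45, None, None, None, 47]
Rule: An internal node has at least one child.
Per-node child counts:
  node 19: 2 child(ren)
  node 12: 1 child(ren)
  node 5: 1 child(ren)
  node 8: 0 child(ren)
  node 49: 1 child(ren)
  node 24: 1 child(ren)
  node 45: 1 child(ren)
  node 47: 0 child(ren)
Matching nodes: [19, 12, 5, 49, 24, 45]
Count of internal (non-leaf) nodes: 6


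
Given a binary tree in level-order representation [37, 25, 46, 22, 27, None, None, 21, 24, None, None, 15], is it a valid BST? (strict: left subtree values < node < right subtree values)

Level-order array: [37, 25, 46, 22, 27, None, None, 21, 24, None, None, 15]
Validate using subtree bounds (lo, hi): at each node, require lo < value < hi,
then recurse left with hi=value and right with lo=value.
Preorder trace (stopping at first violation):
  at node 37 with bounds (-inf, +inf): OK
  at node 25 with bounds (-inf, 37): OK
  at node 22 with bounds (-inf, 25): OK
  at node 21 with bounds (-inf, 22): OK
  at node 15 with bounds (-inf, 21): OK
  at node 24 with bounds (22, 25): OK
  at node 27 with bounds (25, 37): OK
  at node 46 with bounds (37, +inf): OK
No violation found at any node.
Result: Valid BST


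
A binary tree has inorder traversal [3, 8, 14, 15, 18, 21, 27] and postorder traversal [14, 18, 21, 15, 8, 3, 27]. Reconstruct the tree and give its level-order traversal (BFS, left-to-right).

Inorder:   [3, 8, 14, 15, 18, 21, 27]
Postorder: [14, 18, 21, 15, 8, 3, 27]
Algorithm: postorder visits root last, so walk postorder right-to-left;
each value is the root of the current inorder slice — split it at that
value, recurse on the right subtree first, then the left.
Recursive splits:
  root=27; inorder splits into left=[3, 8, 14, 15, 18, 21], right=[]
  root=3; inorder splits into left=[], right=[8, 14, 15, 18, 21]
  root=8; inorder splits into left=[], right=[14, 15, 18, 21]
  root=15; inorder splits into left=[14], right=[18, 21]
  root=21; inorder splits into left=[18], right=[]
  root=18; inorder splits into left=[], right=[]
  root=14; inorder splits into left=[], right=[]
Reconstructed level-order: [27, 3, 8, 15, 14, 21, 18]


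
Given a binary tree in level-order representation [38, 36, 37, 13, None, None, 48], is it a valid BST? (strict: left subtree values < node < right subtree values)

Level-order array: [38, 36, 37, 13, None, None, 48]
Validate using subtree bounds (lo, hi): at each node, require lo < value < hi,
then recurse left with hi=value and right with lo=value.
Preorder trace (stopping at first violation):
  at node 38 with bounds (-inf, +inf): OK
  at node 36 with bounds (-inf, 38): OK
  at node 13 with bounds (-inf, 36): OK
  at node 37 with bounds (38, +inf): VIOLATION
Node 37 violates its bound: not (38 < 37 < +inf).
Result: Not a valid BST


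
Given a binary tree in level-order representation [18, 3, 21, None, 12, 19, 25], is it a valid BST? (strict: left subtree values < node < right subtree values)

Level-order array: [18, 3, 21, None, 12, 19, 25]
Validate using subtree bounds (lo, hi): at each node, require lo < value < hi,
then recurse left with hi=value and right with lo=value.
Preorder trace (stopping at first violation):
  at node 18 with bounds (-inf, +inf): OK
  at node 3 with bounds (-inf, 18): OK
  at node 12 with bounds (3, 18): OK
  at node 21 with bounds (18, +inf): OK
  at node 19 with bounds (18, 21): OK
  at node 25 with bounds (21, +inf): OK
No violation found at any node.
Result: Valid BST


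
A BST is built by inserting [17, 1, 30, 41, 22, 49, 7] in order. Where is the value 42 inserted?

Starting tree (level order): [17, 1, 30, None, 7, 22, 41, None, None, None, None, None, 49]
Insertion path: 17 -> 30 -> 41 -> 49
Result: insert 42 as left child of 49
Final tree (level order): [17, 1, 30, None, 7, 22, 41, None, None, None, None, None, 49, 42]


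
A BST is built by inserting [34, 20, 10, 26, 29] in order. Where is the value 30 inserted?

Starting tree (level order): [34, 20, None, 10, 26, None, None, None, 29]
Insertion path: 34 -> 20 -> 26 -> 29
Result: insert 30 as right child of 29
Final tree (level order): [34, 20, None, 10, 26, None, None, None, 29, None, 30]


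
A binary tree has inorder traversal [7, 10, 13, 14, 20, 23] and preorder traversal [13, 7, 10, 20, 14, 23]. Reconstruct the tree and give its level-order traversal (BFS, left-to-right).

Inorder:  [7, 10, 13, 14, 20, 23]
Preorder: [13, 7, 10, 20, 14, 23]
Algorithm: preorder visits root first, so consume preorder in order;
for each root, split the current inorder slice at that value into
left-subtree inorder and right-subtree inorder, then recurse.
Recursive splits:
  root=13; inorder splits into left=[7, 10], right=[14, 20, 23]
  root=7; inorder splits into left=[], right=[10]
  root=10; inorder splits into left=[], right=[]
  root=20; inorder splits into left=[14], right=[23]
  root=14; inorder splits into left=[], right=[]
  root=23; inorder splits into left=[], right=[]
Reconstructed level-order: [13, 7, 20, 10, 14, 23]


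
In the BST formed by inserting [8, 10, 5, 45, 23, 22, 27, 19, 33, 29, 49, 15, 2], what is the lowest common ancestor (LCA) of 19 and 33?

Tree insertion order: [8, 10, 5, 45, 23, 22, 27, 19, 33, 29, 49, 15, 2]
Tree (level-order array): [8, 5, 10, 2, None, None, 45, None, None, 23, 49, 22, 27, None, None, 19, None, None, 33, 15, None, 29]
In a BST, the LCA of p=19, q=33 is the first node v on the
root-to-leaf path with p <= v <= q (go left if both < v, right if both > v).
Walk from root:
  at 8: both 19 and 33 > 8, go right
  at 10: both 19 and 33 > 10, go right
  at 45: both 19 and 33 < 45, go left
  at 23: 19 <= 23 <= 33, this is the LCA
LCA = 23


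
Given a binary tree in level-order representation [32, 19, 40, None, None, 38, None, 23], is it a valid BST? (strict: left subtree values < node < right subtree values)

Level-order array: [32, 19, 40, None, None, 38, None, 23]
Validate using subtree bounds (lo, hi): at each node, require lo < value < hi,
then recurse left with hi=value and right with lo=value.
Preorder trace (stopping at first violation):
  at node 32 with bounds (-inf, +inf): OK
  at node 19 with bounds (-inf, 32): OK
  at node 40 with bounds (32, +inf): OK
  at node 38 with bounds (32, 40): OK
  at node 23 with bounds (32, 38): VIOLATION
Node 23 violates its bound: not (32 < 23 < 38).
Result: Not a valid BST


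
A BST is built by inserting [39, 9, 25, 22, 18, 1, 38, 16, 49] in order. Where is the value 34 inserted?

Starting tree (level order): [39, 9, 49, 1, 25, None, None, None, None, 22, 38, 18, None, None, None, 16]
Insertion path: 39 -> 9 -> 25 -> 38
Result: insert 34 as left child of 38
Final tree (level order): [39, 9, 49, 1, 25, None, None, None, None, 22, 38, 18, None, 34, None, 16]


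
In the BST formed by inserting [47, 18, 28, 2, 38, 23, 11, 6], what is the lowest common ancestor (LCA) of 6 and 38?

Tree insertion order: [47, 18, 28, 2, 38, 23, 11, 6]
Tree (level-order array): [47, 18, None, 2, 28, None, 11, 23, 38, 6]
In a BST, the LCA of p=6, q=38 is the first node v on the
root-to-leaf path with p <= v <= q (go left if both < v, right if both > v).
Walk from root:
  at 47: both 6 and 38 < 47, go left
  at 18: 6 <= 18 <= 38, this is the LCA
LCA = 18


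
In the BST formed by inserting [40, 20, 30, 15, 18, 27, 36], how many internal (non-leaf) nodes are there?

Tree built from: [40, 20, 30, 15, 18, 27, 36]
Tree (level-order array): [40, 20, None, 15, 30, None, 18, 27, 36]
Rule: An internal node has at least one child.
Per-node child counts:
  node 40: 1 child(ren)
  node 20: 2 child(ren)
  node 15: 1 child(ren)
  node 18: 0 child(ren)
  node 30: 2 child(ren)
  node 27: 0 child(ren)
  node 36: 0 child(ren)
Matching nodes: [40, 20, 15, 30]
Count of internal (non-leaf) nodes: 4


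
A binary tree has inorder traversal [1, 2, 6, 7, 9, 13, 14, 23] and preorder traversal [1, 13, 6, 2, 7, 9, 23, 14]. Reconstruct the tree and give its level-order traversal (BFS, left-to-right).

Inorder:  [1, 2, 6, 7, 9, 13, 14, 23]
Preorder: [1, 13, 6, 2, 7, 9, 23, 14]
Algorithm: preorder visits root first, so consume preorder in order;
for each root, split the current inorder slice at that value into
left-subtree inorder and right-subtree inorder, then recurse.
Recursive splits:
  root=1; inorder splits into left=[], right=[2, 6, 7, 9, 13, 14, 23]
  root=13; inorder splits into left=[2, 6, 7, 9], right=[14, 23]
  root=6; inorder splits into left=[2], right=[7, 9]
  root=2; inorder splits into left=[], right=[]
  root=7; inorder splits into left=[], right=[9]
  root=9; inorder splits into left=[], right=[]
  root=23; inorder splits into left=[14], right=[]
  root=14; inorder splits into left=[], right=[]
Reconstructed level-order: [1, 13, 6, 23, 2, 7, 14, 9]


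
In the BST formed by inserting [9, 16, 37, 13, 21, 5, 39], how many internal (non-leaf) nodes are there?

Tree built from: [9, 16, 37, 13, 21, 5, 39]
Tree (level-order array): [9, 5, 16, None, None, 13, 37, None, None, 21, 39]
Rule: An internal node has at least one child.
Per-node child counts:
  node 9: 2 child(ren)
  node 5: 0 child(ren)
  node 16: 2 child(ren)
  node 13: 0 child(ren)
  node 37: 2 child(ren)
  node 21: 0 child(ren)
  node 39: 0 child(ren)
Matching nodes: [9, 16, 37]
Count of internal (non-leaf) nodes: 3


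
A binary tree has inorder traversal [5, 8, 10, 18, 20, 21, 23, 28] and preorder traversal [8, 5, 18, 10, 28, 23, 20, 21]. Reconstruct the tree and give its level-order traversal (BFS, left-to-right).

Inorder:  [5, 8, 10, 18, 20, 21, 23, 28]
Preorder: [8, 5, 18, 10, 28, 23, 20, 21]
Algorithm: preorder visits root first, so consume preorder in order;
for each root, split the current inorder slice at that value into
left-subtree inorder and right-subtree inorder, then recurse.
Recursive splits:
  root=8; inorder splits into left=[5], right=[10, 18, 20, 21, 23, 28]
  root=5; inorder splits into left=[], right=[]
  root=18; inorder splits into left=[10], right=[20, 21, 23, 28]
  root=10; inorder splits into left=[], right=[]
  root=28; inorder splits into left=[20, 21, 23], right=[]
  root=23; inorder splits into left=[20, 21], right=[]
  root=20; inorder splits into left=[], right=[21]
  root=21; inorder splits into left=[], right=[]
Reconstructed level-order: [8, 5, 18, 10, 28, 23, 20, 21]


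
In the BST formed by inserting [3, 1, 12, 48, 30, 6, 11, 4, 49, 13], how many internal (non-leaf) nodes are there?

Tree built from: [3, 1, 12, 48, 30, 6, 11, 4, 49, 13]
Tree (level-order array): [3, 1, 12, None, None, 6, 48, 4, 11, 30, 49, None, None, None, None, 13]
Rule: An internal node has at least one child.
Per-node child counts:
  node 3: 2 child(ren)
  node 1: 0 child(ren)
  node 12: 2 child(ren)
  node 6: 2 child(ren)
  node 4: 0 child(ren)
  node 11: 0 child(ren)
  node 48: 2 child(ren)
  node 30: 1 child(ren)
  node 13: 0 child(ren)
  node 49: 0 child(ren)
Matching nodes: [3, 12, 6, 48, 30]
Count of internal (non-leaf) nodes: 5


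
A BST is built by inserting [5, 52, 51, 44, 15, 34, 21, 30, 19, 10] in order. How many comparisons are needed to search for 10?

Search path for 10: 5 -> 52 -> 51 -> 44 -> 15 -> 10
Found: True
Comparisons: 6


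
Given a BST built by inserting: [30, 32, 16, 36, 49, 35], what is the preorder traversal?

Tree insertion order: [30, 32, 16, 36, 49, 35]
Tree (level-order array): [30, 16, 32, None, None, None, 36, 35, 49]
Preorder traversal: [30, 16, 32, 36, 35, 49]


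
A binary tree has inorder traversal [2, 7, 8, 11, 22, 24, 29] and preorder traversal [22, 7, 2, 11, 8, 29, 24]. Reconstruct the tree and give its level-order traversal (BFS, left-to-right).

Inorder:  [2, 7, 8, 11, 22, 24, 29]
Preorder: [22, 7, 2, 11, 8, 29, 24]
Algorithm: preorder visits root first, so consume preorder in order;
for each root, split the current inorder slice at that value into
left-subtree inorder and right-subtree inorder, then recurse.
Recursive splits:
  root=22; inorder splits into left=[2, 7, 8, 11], right=[24, 29]
  root=7; inorder splits into left=[2], right=[8, 11]
  root=2; inorder splits into left=[], right=[]
  root=11; inorder splits into left=[8], right=[]
  root=8; inorder splits into left=[], right=[]
  root=29; inorder splits into left=[24], right=[]
  root=24; inorder splits into left=[], right=[]
Reconstructed level-order: [22, 7, 29, 2, 11, 24, 8]


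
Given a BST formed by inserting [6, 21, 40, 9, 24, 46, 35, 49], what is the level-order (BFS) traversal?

Tree insertion order: [6, 21, 40, 9, 24, 46, 35, 49]
Tree (level-order array): [6, None, 21, 9, 40, None, None, 24, 46, None, 35, None, 49]
BFS from the root, enqueuing left then right child of each popped node:
  queue [6] -> pop 6, enqueue [21], visited so far: [6]
  queue [21] -> pop 21, enqueue [9, 40], visited so far: [6, 21]
  queue [9, 40] -> pop 9, enqueue [none], visited so far: [6, 21, 9]
  queue [40] -> pop 40, enqueue [24, 46], visited so far: [6, 21, 9, 40]
  queue [24, 46] -> pop 24, enqueue [35], visited so far: [6, 21, 9, 40, 24]
  queue [46, 35] -> pop 46, enqueue [49], visited so far: [6, 21, 9, 40, 24, 46]
  queue [35, 49] -> pop 35, enqueue [none], visited so far: [6, 21, 9, 40, 24, 46, 35]
  queue [49] -> pop 49, enqueue [none], visited so far: [6, 21, 9, 40, 24, 46, 35, 49]
Result: [6, 21, 9, 40, 24, 46, 35, 49]


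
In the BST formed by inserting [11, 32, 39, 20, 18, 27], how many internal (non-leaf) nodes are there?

Tree built from: [11, 32, 39, 20, 18, 27]
Tree (level-order array): [11, None, 32, 20, 39, 18, 27]
Rule: An internal node has at least one child.
Per-node child counts:
  node 11: 1 child(ren)
  node 32: 2 child(ren)
  node 20: 2 child(ren)
  node 18: 0 child(ren)
  node 27: 0 child(ren)
  node 39: 0 child(ren)
Matching nodes: [11, 32, 20]
Count of internal (non-leaf) nodes: 3


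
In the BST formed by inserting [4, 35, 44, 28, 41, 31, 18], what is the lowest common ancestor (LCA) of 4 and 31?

Tree insertion order: [4, 35, 44, 28, 41, 31, 18]
Tree (level-order array): [4, None, 35, 28, 44, 18, 31, 41]
In a BST, the LCA of p=4, q=31 is the first node v on the
root-to-leaf path with p <= v <= q (go left if both < v, right if both > v).
Walk from root:
  at 4: 4 <= 4 <= 31, this is the LCA
LCA = 4


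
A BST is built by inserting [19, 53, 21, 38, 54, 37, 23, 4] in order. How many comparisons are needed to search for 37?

Search path for 37: 19 -> 53 -> 21 -> 38 -> 37
Found: True
Comparisons: 5


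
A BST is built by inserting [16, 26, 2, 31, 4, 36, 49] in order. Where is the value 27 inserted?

Starting tree (level order): [16, 2, 26, None, 4, None, 31, None, None, None, 36, None, 49]
Insertion path: 16 -> 26 -> 31
Result: insert 27 as left child of 31
Final tree (level order): [16, 2, 26, None, 4, None, 31, None, None, 27, 36, None, None, None, 49]


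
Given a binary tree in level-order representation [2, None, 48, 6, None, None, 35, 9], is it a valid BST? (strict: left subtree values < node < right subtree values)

Level-order array: [2, None, 48, 6, None, None, 35, 9]
Validate using subtree bounds (lo, hi): at each node, require lo < value < hi,
then recurse left with hi=value and right with lo=value.
Preorder trace (stopping at first violation):
  at node 2 with bounds (-inf, +inf): OK
  at node 48 with bounds (2, +inf): OK
  at node 6 with bounds (2, 48): OK
  at node 35 with bounds (6, 48): OK
  at node 9 with bounds (6, 35): OK
No violation found at any node.
Result: Valid BST


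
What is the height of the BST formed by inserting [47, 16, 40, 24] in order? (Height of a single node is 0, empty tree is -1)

Insertion order: [47, 16, 40, 24]
Tree (level-order array): [47, 16, None, None, 40, 24]
Compute height bottom-up (empty subtree = -1):
  height(24) = 1 + max(-1, -1) = 0
  height(40) = 1 + max(0, -1) = 1
  height(16) = 1 + max(-1, 1) = 2
  height(47) = 1 + max(2, -1) = 3
Height = 3


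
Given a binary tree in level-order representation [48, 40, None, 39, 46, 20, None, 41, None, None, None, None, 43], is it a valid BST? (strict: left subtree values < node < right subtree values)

Level-order array: [48, 40, None, 39, 46, 20, None, 41, None, None, None, None, 43]
Validate using subtree bounds (lo, hi): at each node, require lo < value < hi,
then recurse left with hi=value and right with lo=value.
Preorder trace (stopping at first violation):
  at node 48 with bounds (-inf, +inf): OK
  at node 40 with bounds (-inf, 48): OK
  at node 39 with bounds (-inf, 40): OK
  at node 20 with bounds (-inf, 39): OK
  at node 46 with bounds (40, 48): OK
  at node 41 with bounds (40, 46): OK
  at node 43 with bounds (41, 46): OK
No violation found at any node.
Result: Valid BST


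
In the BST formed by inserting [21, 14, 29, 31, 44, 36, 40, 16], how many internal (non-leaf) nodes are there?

Tree built from: [21, 14, 29, 31, 44, 36, 40, 16]
Tree (level-order array): [21, 14, 29, None, 16, None, 31, None, None, None, 44, 36, None, None, 40]
Rule: An internal node has at least one child.
Per-node child counts:
  node 21: 2 child(ren)
  node 14: 1 child(ren)
  node 16: 0 child(ren)
  node 29: 1 child(ren)
  node 31: 1 child(ren)
  node 44: 1 child(ren)
  node 36: 1 child(ren)
  node 40: 0 child(ren)
Matching nodes: [21, 14, 29, 31, 44, 36]
Count of internal (non-leaf) nodes: 6


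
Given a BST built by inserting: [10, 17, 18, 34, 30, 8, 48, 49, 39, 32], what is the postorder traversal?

Tree insertion order: [10, 17, 18, 34, 30, 8, 48, 49, 39, 32]
Tree (level-order array): [10, 8, 17, None, None, None, 18, None, 34, 30, 48, None, 32, 39, 49]
Postorder traversal: [8, 32, 30, 39, 49, 48, 34, 18, 17, 10]


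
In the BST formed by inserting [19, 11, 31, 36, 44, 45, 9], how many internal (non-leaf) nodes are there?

Tree built from: [19, 11, 31, 36, 44, 45, 9]
Tree (level-order array): [19, 11, 31, 9, None, None, 36, None, None, None, 44, None, 45]
Rule: An internal node has at least one child.
Per-node child counts:
  node 19: 2 child(ren)
  node 11: 1 child(ren)
  node 9: 0 child(ren)
  node 31: 1 child(ren)
  node 36: 1 child(ren)
  node 44: 1 child(ren)
  node 45: 0 child(ren)
Matching nodes: [19, 11, 31, 36, 44]
Count of internal (non-leaf) nodes: 5


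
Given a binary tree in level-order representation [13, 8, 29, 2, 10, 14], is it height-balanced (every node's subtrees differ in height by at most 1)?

Tree (level-order array): [13, 8, 29, 2, 10, 14]
Definition: a tree is height-balanced if, at every node, |h(left) - h(right)| <= 1 (empty subtree has height -1).
Bottom-up per-node check:
  node 2: h_left=-1, h_right=-1, diff=0 [OK], height=0
  node 10: h_left=-1, h_right=-1, diff=0 [OK], height=0
  node 8: h_left=0, h_right=0, diff=0 [OK], height=1
  node 14: h_left=-1, h_right=-1, diff=0 [OK], height=0
  node 29: h_left=0, h_right=-1, diff=1 [OK], height=1
  node 13: h_left=1, h_right=1, diff=0 [OK], height=2
All nodes satisfy the balance condition.
Result: Balanced


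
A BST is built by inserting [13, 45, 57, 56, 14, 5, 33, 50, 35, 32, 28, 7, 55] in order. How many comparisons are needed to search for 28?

Search path for 28: 13 -> 45 -> 14 -> 33 -> 32 -> 28
Found: True
Comparisons: 6


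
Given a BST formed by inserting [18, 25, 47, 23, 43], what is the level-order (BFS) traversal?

Tree insertion order: [18, 25, 47, 23, 43]
Tree (level-order array): [18, None, 25, 23, 47, None, None, 43]
BFS from the root, enqueuing left then right child of each popped node:
  queue [18] -> pop 18, enqueue [25], visited so far: [18]
  queue [25] -> pop 25, enqueue [23, 47], visited so far: [18, 25]
  queue [23, 47] -> pop 23, enqueue [none], visited so far: [18, 25, 23]
  queue [47] -> pop 47, enqueue [43], visited so far: [18, 25, 23, 47]
  queue [43] -> pop 43, enqueue [none], visited so far: [18, 25, 23, 47, 43]
Result: [18, 25, 23, 47, 43]


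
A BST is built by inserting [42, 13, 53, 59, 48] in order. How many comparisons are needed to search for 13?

Search path for 13: 42 -> 13
Found: True
Comparisons: 2


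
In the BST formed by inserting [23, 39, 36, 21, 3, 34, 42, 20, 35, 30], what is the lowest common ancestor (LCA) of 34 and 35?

Tree insertion order: [23, 39, 36, 21, 3, 34, 42, 20, 35, 30]
Tree (level-order array): [23, 21, 39, 3, None, 36, 42, None, 20, 34, None, None, None, None, None, 30, 35]
In a BST, the LCA of p=34, q=35 is the first node v on the
root-to-leaf path with p <= v <= q (go left if both < v, right if both > v).
Walk from root:
  at 23: both 34 and 35 > 23, go right
  at 39: both 34 and 35 < 39, go left
  at 36: both 34 and 35 < 36, go left
  at 34: 34 <= 34 <= 35, this is the LCA
LCA = 34


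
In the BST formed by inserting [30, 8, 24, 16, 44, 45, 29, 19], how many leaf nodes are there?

Tree built from: [30, 8, 24, 16, 44, 45, 29, 19]
Tree (level-order array): [30, 8, 44, None, 24, None, 45, 16, 29, None, None, None, 19]
Rule: A leaf has 0 children.
Per-node child counts:
  node 30: 2 child(ren)
  node 8: 1 child(ren)
  node 24: 2 child(ren)
  node 16: 1 child(ren)
  node 19: 0 child(ren)
  node 29: 0 child(ren)
  node 44: 1 child(ren)
  node 45: 0 child(ren)
Matching nodes: [19, 29, 45]
Count of leaf nodes: 3


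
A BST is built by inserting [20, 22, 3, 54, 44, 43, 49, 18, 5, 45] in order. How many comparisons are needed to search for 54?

Search path for 54: 20 -> 22 -> 54
Found: True
Comparisons: 3


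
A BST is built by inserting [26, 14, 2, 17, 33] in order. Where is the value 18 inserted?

Starting tree (level order): [26, 14, 33, 2, 17]
Insertion path: 26 -> 14 -> 17
Result: insert 18 as right child of 17
Final tree (level order): [26, 14, 33, 2, 17, None, None, None, None, None, 18]


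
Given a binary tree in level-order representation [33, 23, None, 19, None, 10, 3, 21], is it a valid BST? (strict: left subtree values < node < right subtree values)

Level-order array: [33, 23, None, 19, None, 10, 3, 21]
Validate using subtree bounds (lo, hi): at each node, require lo < value < hi,
then recurse left with hi=value and right with lo=value.
Preorder trace (stopping at first violation):
  at node 33 with bounds (-inf, +inf): OK
  at node 23 with bounds (-inf, 33): OK
  at node 19 with bounds (-inf, 23): OK
  at node 10 with bounds (-inf, 19): OK
  at node 21 with bounds (-inf, 10): VIOLATION
Node 21 violates its bound: not (-inf < 21 < 10).
Result: Not a valid BST


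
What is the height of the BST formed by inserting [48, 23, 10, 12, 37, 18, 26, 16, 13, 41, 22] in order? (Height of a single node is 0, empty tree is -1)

Insertion order: [48, 23, 10, 12, 37, 18, 26, 16, 13, 41, 22]
Tree (level-order array): [48, 23, None, 10, 37, None, 12, 26, 41, None, 18, None, None, None, None, 16, 22, 13]
Compute height bottom-up (empty subtree = -1):
  height(13) = 1 + max(-1, -1) = 0
  height(16) = 1 + max(0, -1) = 1
  height(22) = 1 + max(-1, -1) = 0
  height(18) = 1 + max(1, 0) = 2
  height(12) = 1 + max(-1, 2) = 3
  height(10) = 1 + max(-1, 3) = 4
  height(26) = 1 + max(-1, -1) = 0
  height(41) = 1 + max(-1, -1) = 0
  height(37) = 1 + max(0, 0) = 1
  height(23) = 1 + max(4, 1) = 5
  height(48) = 1 + max(5, -1) = 6
Height = 6


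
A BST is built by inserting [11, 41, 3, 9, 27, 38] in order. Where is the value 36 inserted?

Starting tree (level order): [11, 3, 41, None, 9, 27, None, None, None, None, 38]
Insertion path: 11 -> 41 -> 27 -> 38
Result: insert 36 as left child of 38
Final tree (level order): [11, 3, 41, None, 9, 27, None, None, None, None, 38, 36]


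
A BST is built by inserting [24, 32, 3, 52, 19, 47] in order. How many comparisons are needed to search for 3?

Search path for 3: 24 -> 3
Found: True
Comparisons: 2


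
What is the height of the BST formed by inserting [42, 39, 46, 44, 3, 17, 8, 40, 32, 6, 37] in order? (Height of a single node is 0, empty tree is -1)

Insertion order: [42, 39, 46, 44, 3, 17, 8, 40, 32, 6, 37]
Tree (level-order array): [42, 39, 46, 3, 40, 44, None, None, 17, None, None, None, None, 8, 32, 6, None, None, 37]
Compute height bottom-up (empty subtree = -1):
  height(6) = 1 + max(-1, -1) = 0
  height(8) = 1 + max(0, -1) = 1
  height(37) = 1 + max(-1, -1) = 0
  height(32) = 1 + max(-1, 0) = 1
  height(17) = 1 + max(1, 1) = 2
  height(3) = 1 + max(-1, 2) = 3
  height(40) = 1 + max(-1, -1) = 0
  height(39) = 1 + max(3, 0) = 4
  height(44) = 1 + max(-1, -1) = 0
  height(46) = 1 + max(0, -1) = 1
  height(42) = 1 + max(4, 1) = 5
Height = 5


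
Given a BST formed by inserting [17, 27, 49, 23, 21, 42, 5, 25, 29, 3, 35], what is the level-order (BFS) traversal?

Tree insertion order: [17, 27, 49, 23, 21, 42, 5, 25, 29, 3, 35]
Tree (level-order array): [17, 5, 27, 3, None, 23, 49, None, None, 21, 25, 42, None, None, None, None, None, 29, None, None, 35]
BFS from the root, enqueuing left then right child of each popped node:
  queue [17] -> pop 17, enqueue [5, 27], visited so far: [17]
  queue [5, 27] -> pop 5, enqueue [3], visited so far: [17, 5]
  queue [27, 3] -> pop 27, enqueue [23, 49], visited so far: [17, 5, 27]
  queue [3, 23, 49] -> pop 3, enqueue [none], visited so far: [17, 5, 27, 3]
  queue [23, 49] -> pop 23, enqueue [21, 25], visited so far: [17, 5, 27, 3, 23]
  queue [49, 21, 25] -> pop 49, enqueue [42], visited so far: [17, 5, 27, 3, 23, 49]
  queue [21, 25, 42] -> pop 21, enqueue [none], visited so far: [17, 5, 27, 3, 23, 49, 21]
  queue [25, 42] -> pop 25, enqueue [none], visited so far: [17, 5, 27, 3, 23, 49, 21, 25]
  queue [42] -> pop 42, enqueue [29], visited so far: [17, 5, 27, 3, 23, 49, 21, 25, 42]
  queue [29] -> pop 29, enqueue [35], visited so far: [17, 5, 27, 3, 23, 49, 21, 25, 42, 29]
  queue [35] -> pop 35, enqueue [none], visited so far: [17, 5, 27, 3, 23, 49, 21, 25, 42, 29, 35]
Result: [17, 5, 27, 3, 23, 49, 21, 25, 42, 29, 35]


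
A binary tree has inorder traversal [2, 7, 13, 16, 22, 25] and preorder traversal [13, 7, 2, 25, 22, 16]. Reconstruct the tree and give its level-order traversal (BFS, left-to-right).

Inorder:  [2, 7, 13, 16, 22, 25]
Preorder: [13, 7, 2, 25, 22, 16]
Algorithm: preorder visits root first, so consume preorder in order;
for each root, split the current inorder slice at that value into
left-subtree inorder and right-subtree inorder, then recurse.
Recursive splits:
  root=13; inorder splits into left=[2, 7], right=[16, 22, 25]
  root=7; inorder splits into left=[2], right=[]
  root=2; inorder splits into left=[], right=[]
  root=25; inorder splits into left=[16, 22], right=[]
  root=22; inorder splits into left=[16], right=[]
  root=16; inorder splits into left=[], right=[]
Reconstructed level-order: [13, 7, 25, 2, 22, 16]
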